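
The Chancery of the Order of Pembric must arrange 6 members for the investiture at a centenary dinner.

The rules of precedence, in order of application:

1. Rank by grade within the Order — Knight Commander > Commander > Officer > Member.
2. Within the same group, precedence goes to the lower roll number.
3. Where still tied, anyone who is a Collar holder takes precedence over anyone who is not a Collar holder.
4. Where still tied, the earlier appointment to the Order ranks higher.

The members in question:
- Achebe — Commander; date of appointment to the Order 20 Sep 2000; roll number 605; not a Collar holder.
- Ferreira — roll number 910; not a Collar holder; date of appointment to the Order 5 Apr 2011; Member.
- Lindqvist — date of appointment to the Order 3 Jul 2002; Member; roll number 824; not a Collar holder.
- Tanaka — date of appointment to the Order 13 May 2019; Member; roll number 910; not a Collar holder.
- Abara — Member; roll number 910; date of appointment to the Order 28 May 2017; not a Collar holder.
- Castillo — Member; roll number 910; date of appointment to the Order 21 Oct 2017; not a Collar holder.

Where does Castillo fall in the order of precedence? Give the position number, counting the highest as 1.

5

By grade within the Order: Achebe (Commander); then Lindqvist, Ferreira, Abara, Castillo and Tanaka (Member).
Among Lindqvist, Ferreira, Abara, Castillo and Tanaka, by roll number (lower first): Lindqvist (824) before Ferreira, Abara, Castillo and Tanaka (910).
Ferreira, Abara, Castillo and Tanaka are each not a Collar holder, so the next rule applies.
Among Ferreira, Abara, Castillo and Tanaka, by date of appointment to the Order (earlier first): Ferreira (5 Apr 2011) before Abara (28 May 2017) before Castillo (21 Oct 2017) before Tanaka (13 May 2019).
Order: Achebe, Lindqvist, Ferreira, Abara, Castillo, Tanaka. So position 5.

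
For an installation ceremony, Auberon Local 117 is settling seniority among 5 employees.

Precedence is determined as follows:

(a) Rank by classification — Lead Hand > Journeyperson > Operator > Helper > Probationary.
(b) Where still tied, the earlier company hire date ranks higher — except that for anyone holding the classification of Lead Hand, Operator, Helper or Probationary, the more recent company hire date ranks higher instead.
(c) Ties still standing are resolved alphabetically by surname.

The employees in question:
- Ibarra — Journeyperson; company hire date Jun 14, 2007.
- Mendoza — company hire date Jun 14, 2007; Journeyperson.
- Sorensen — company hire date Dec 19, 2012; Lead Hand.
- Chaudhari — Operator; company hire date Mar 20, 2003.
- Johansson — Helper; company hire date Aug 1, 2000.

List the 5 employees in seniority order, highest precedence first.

Sorensen, Ibarra, Mendoza, Chaudhari, Johansson

By classification: Sorensen (Lead Hand); then Ibarra and Mendoza (Journeyperson); then Chaudhari (Operator); then Johansson (Helper).
Ibarra and Mendoza both have company hire date Jun 14, 2007, so the next rule applies.
Among Ibarra and Mendoza, alphabetically by surname: Ibarra before Mendoza.
Full order: Sorensen, Ibarra, Mendoza, Chaudhari, Johansson.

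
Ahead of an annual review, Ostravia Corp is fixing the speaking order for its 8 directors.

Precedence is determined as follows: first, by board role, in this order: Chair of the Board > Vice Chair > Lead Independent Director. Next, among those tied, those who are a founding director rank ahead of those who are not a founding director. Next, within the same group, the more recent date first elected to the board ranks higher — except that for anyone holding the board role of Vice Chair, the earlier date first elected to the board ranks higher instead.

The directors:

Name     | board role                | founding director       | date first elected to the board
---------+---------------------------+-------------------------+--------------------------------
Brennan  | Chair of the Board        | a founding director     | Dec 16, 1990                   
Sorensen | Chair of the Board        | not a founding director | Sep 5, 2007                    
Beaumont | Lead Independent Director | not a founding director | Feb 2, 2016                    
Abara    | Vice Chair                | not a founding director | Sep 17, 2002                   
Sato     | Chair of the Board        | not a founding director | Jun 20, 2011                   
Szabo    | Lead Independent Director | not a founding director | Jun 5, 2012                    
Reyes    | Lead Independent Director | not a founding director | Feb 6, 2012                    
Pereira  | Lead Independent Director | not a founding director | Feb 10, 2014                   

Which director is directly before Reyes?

By board role: Brennan, Sato and Sorensen (Chair of the Board); then Abara (Vice Chair); then Beaumont, Pereira, Szabo and Reyes (Lead Independent Director).
Among Brennan, Sato and Sorensen, a founding director before not a founding director: Brennan (a founding director) before Sato and Sorensen (not a founding director).
Among Sato and Sorensen, by date first elected to the board (later first): Sato (Jun 20, 2011) before Sorensen (Sep 5, 2007).
Beaumont, Pereira, Szabo and Reyes are each not a founding director, so the next rule applies.
Among Beaumont, Pereira, Szabo and Reyes, by date first elected to the board (later first): Beaumont (Feb 2, 2016) before Pereira (Feb 10, 2014) before Szabo (Jun 5, 2012) before Reyes (Feb 6, 2012).
Order: Brennan, Sato, Sorensen, Abara, Beaumont, Pereira, Szabo, Reyes.

Szabo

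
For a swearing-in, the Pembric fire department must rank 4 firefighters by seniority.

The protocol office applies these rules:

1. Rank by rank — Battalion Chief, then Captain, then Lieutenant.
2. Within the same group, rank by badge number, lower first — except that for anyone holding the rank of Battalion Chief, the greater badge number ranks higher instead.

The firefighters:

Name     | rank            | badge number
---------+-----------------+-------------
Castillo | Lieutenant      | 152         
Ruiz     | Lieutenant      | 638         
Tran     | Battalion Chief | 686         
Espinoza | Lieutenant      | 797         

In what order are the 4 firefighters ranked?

By rank: Tran (Battalion Chief); then Castillo, Ruiz and Espinoza (Lieutenant).
Among Castillo, Ruiz and Espinoza, by badge number (lower first): Castillo (152) before Ruiz (638) before Espinoza (797).
Full order: Tran, Castillo, Ruiz, Espinoza.

Tran, Castillo, Ruiz, Espinoza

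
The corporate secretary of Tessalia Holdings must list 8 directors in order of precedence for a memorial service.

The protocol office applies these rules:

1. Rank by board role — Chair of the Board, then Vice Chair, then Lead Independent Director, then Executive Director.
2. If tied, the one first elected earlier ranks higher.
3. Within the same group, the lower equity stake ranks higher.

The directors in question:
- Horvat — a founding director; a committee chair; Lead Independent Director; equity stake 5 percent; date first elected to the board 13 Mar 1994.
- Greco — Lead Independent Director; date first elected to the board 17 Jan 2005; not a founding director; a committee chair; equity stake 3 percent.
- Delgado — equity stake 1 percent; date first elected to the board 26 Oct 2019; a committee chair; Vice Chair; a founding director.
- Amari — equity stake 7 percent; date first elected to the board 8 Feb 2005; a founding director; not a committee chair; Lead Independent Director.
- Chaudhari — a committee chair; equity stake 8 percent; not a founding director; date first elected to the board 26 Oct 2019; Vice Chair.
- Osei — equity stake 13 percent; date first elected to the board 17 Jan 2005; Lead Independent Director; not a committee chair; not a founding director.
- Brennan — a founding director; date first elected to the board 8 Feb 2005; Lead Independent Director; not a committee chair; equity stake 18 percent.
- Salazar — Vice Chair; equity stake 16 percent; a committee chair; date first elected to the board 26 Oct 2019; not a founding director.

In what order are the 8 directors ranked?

By board role: Delgado, Chaudhari and Salazar (Vice Chair); then Horvat, Greco, Osei, Amari and Brennan (Lead Independent Director).
Delgado, Chaudhari and Salazar all have date first elected to the board 26 Oct 2019, so the next rule applies.
Among Delgado, Chaudhari and Salazar, by equity stake (lower first): Delgado (1 percent) before Chaudhari (8 percent) before Salazar (16 percent).
Among Horvat, Greco, Osei, Amari and Brennan, by date first elected to the board (earlier first): Horvat (13 Mar 1994) before Greco and Osei (17 Jan 2005) before Amari and Brennan (8 Feb 2005).
Among Greco and Osei, by equity stake (lower first): Greco (3 percent) before Osei (13 percent).
Among Amari and Brennan, by equity stake (lower first): Amari (7 percent) before Brennan (18 percent).
Full order: Delgado, Chaudhari, Salazar, Horvat, Greco, Osei, Amari, Brennan.

Delgado, Chaudhari, Salazar, Horvat, Greco, Osei, Amari, Brennan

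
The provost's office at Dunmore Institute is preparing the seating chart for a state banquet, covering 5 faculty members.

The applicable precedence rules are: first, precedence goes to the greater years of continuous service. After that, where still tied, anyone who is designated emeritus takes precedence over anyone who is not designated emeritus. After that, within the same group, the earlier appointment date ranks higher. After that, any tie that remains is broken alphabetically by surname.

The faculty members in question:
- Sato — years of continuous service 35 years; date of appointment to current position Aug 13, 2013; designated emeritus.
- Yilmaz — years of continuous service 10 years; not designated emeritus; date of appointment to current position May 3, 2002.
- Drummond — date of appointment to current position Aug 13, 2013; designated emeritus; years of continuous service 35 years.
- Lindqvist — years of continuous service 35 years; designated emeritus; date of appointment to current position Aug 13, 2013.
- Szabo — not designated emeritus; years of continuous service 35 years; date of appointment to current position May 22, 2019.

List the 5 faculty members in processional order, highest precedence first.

Drummond, Lindqvist, Sato, Szabo, Yilmaz

By years of continuous service (higher first): Drummond, Lindqvist, Sato and Szabo (each 35 years); then Yilmaz (10 years).
Among Drummond, Lindqvist, Sato and Szabo, designated emeritus before not designated emeritus: Drummond, Lindqvist and Sato (designated emeritus) before Szabo (not designated emeritus).
Drummond, Lindqvist and Sato all have date of appointment to current position Aug 13, 2013, so the next rule applies.
Among Drummond, Lindqvist and Sato, alphabetically by surname: Drummond before Lindqvist before Sato.
Full order: Drummond, Lindqvist, Sato, Szabo, Yilmaz.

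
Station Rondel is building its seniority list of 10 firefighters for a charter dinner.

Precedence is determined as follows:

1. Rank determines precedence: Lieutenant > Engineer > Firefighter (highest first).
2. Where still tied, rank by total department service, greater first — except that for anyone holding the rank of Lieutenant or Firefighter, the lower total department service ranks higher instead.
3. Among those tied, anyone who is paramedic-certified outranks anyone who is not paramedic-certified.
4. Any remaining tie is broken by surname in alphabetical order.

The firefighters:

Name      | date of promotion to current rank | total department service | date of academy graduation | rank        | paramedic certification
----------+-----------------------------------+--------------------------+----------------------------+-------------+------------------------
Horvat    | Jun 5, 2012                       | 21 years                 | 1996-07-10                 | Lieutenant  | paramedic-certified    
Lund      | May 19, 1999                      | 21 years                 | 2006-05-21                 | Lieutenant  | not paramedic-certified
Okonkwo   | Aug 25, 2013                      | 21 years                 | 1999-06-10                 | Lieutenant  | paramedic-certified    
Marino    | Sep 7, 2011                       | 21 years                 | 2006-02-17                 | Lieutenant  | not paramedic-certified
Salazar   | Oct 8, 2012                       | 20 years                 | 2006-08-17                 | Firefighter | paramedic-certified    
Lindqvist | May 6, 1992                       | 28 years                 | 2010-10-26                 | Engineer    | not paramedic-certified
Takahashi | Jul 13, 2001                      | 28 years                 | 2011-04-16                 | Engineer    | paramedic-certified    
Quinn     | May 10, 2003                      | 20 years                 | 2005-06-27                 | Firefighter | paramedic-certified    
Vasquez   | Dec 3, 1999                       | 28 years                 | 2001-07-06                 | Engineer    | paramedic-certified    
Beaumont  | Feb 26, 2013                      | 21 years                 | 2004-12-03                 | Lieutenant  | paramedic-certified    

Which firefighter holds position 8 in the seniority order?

Lindqvist

By rank: Beaumont, Horvat, Okonkwo, Lund and Marino (Lieutenant); then Takahashi, Vasquez and Lindqvist (Engineer); then Quinn and Salazar (Firefighter).
Beaumont, Horvat, Okonkwo, Lund and Marino all have total department service 21 years, so the next rule applies.
Among Beaumont, Horvat, Okonkwo, Lund and Marino, paramedic-certified before not paramedic-certified: Beaumont, Horvat and Okonkwo (paramedic-certified) before Lund and Marino (not paramedic-certified).
Among Beaumont, Horvat and Okonkwo, alphabetically by surname: Beaumont before Horvat before Okonkwo.
Among Lund and Marino, alphabetically by surname: Lund before Marino.
Takahashi, Vasquez and Lindqvist all have total department service 28 years, so the next rule applies.
Among Takahashi, Vasquez and Lindqvist, paramedic-certified before not paramedic-certified: Takahashi and Vasquez (paramedic-certified) before Lindqvist (not paramedic-certified).
Among Takahashi and Vasquez, alphabetically by surname: Takahashi before Vasquez.
Quinn and Salazar both have total department service 20 years, so the next rule applies.
Quinn and Salazar are each paramedic-certified, so the next rule applies.
Among Quinn and Salazar, alphabetically by surname: Quinn before Salazar.
Order: Beaumont, Horvat, Okonkwo, Lund, Marino, Takahashi, Vasquez, Lindqvist, Quinn, Salazar.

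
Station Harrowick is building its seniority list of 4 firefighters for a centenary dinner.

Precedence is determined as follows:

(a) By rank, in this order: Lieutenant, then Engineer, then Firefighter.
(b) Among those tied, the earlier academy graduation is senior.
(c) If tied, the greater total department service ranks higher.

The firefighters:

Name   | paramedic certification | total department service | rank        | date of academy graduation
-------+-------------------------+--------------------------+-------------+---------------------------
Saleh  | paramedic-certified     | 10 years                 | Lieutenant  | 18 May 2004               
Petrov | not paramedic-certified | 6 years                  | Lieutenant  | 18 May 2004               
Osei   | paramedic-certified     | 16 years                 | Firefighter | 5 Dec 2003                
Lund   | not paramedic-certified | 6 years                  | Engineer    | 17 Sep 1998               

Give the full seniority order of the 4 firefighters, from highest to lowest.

By rank: Saleh and Petrov (Lieutenant); then Lund (Engineer); then Osei (Firefighter).
Saleh and Petrov both have date of academy graduation 18 May 2004, so the next rule applies.
Among Saleh and Petrov, by total department service (higher first): Saleh (10 years) before Petrov (6 years).
Full order: Saleh, Petrov, Lund, Osei.

Saleh, Petrov, Lund, Osei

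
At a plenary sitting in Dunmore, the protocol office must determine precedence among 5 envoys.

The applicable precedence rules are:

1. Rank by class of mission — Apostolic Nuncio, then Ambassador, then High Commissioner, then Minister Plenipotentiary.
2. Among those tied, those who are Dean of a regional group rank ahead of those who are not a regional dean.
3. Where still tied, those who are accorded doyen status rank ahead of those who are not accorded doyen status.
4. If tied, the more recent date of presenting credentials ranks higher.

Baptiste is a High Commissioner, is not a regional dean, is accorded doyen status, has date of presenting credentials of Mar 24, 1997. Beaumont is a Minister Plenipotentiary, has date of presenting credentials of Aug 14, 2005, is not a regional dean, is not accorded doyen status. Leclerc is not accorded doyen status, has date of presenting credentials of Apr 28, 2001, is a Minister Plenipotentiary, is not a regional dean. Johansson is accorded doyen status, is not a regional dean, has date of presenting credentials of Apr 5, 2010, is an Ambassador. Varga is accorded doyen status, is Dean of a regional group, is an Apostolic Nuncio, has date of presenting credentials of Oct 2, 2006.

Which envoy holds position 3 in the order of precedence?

By class of mission: Varga (Apostolic Nuncio); then Johansson (Ambassador); then Baptiste (High Commissioner); then Beaumont and Leclerc (Minister Plenipotentiary).
Beaumont and Leclerc are each not a regional dean, so the next rule applies.
Beaumont and Leclerc are each not accorded doyen status, so the next rule applies.
Among Beaumont and Leclerc, by date of presenting credentials (later first): Beaumont (Aug 14, 2005) before Leclerc (Apr 28, 2001).
Order: Varga, Johansson, Baptiste, Beaumont, Leclerc.

Baptiste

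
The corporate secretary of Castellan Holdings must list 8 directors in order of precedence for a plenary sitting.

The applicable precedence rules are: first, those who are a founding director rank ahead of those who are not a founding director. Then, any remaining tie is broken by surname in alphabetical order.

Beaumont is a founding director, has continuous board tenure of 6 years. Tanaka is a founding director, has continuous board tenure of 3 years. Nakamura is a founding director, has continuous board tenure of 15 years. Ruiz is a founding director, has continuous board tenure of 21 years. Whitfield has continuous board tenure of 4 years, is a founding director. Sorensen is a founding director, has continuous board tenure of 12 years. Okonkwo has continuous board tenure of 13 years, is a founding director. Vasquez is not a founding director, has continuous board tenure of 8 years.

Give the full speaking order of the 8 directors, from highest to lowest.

Beaumont, Nakamura, Okonkwo, Ruiz, Sorensen, Tanaka, Whitfield, Vasquez

By the first rule: Beaumont, Nakamura, Okonkwo, Ruiz, Sorensen, Tanaka and Whitfield (each a founding director); then Vasquez (not a founding director).
Among Beaumont, Nakamura, Okonkwo, Ruiz, Sorensen, Tanaka and Whitfield, alphabetically by surname: Beaumont before Nakamura before Okonkwo before Ruiz before Sorensen before Tanaka before Whitfield.
Full order: Beaumont, Nakamura, Okonkwo, Ruiz, Sorensen, Tanaka, Whitfield, Vasquez.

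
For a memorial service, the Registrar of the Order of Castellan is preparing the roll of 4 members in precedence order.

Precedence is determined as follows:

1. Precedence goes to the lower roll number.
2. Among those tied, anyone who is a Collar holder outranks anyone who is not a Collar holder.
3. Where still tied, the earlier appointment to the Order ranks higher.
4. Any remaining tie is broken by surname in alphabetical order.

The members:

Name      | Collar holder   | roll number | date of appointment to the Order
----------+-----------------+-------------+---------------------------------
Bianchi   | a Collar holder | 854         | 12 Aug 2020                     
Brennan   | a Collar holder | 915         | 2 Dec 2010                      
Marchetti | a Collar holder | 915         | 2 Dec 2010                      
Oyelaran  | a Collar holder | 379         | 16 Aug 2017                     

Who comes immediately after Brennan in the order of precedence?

By roll number (lower first): Oyelaran (379); then Bianchi (854); then Brennan and Marchetti (both 915).
Brennan and Marchetti are each a Collar holder, so the next rule applies.
Brennan and Marchetti both have date of appointment to the Order 2 Dec 2010, so the next rule applies.
Among Brennan and Marchetti, alphabetically by surname: Brennan before Marchetti.
Order: Oyelaran, Bianchi, Brennan, Marchetti.

Marchetti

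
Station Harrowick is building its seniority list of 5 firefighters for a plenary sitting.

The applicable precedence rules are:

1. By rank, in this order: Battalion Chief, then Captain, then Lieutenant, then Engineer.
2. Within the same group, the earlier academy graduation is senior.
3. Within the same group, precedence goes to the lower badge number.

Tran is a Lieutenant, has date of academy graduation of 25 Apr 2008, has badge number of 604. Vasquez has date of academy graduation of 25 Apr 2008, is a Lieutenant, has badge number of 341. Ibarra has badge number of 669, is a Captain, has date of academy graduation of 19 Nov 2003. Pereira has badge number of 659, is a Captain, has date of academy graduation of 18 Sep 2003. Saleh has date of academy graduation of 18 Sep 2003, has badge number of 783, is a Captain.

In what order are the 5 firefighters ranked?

Pereira, Saleh, Ibarra, Vasquez, Tran

By rank: Pereira, Saleh and Ibarra (Captain); then Vasquez and Tran (Lieutenant).
Among Pereira, Saleh and Ibarra, by date of academy graduation (earlier first): Pereira and Saleh (18 Sep 2003) before Ibarra (19 Nov 2003).
Among Pereira and Saleh, by badge number (lower first): Pereira (659) before Saleh (783).
Vasquez and Tran both have date of academy graduation 25 Apr 2008, so the next rule applies.
Among Vasquez and Tran, by badge number (lower first): Vasquez (341) before Tran (604).
Full order: Pereira, Saleh, Ibarra, Vasquez, Tran.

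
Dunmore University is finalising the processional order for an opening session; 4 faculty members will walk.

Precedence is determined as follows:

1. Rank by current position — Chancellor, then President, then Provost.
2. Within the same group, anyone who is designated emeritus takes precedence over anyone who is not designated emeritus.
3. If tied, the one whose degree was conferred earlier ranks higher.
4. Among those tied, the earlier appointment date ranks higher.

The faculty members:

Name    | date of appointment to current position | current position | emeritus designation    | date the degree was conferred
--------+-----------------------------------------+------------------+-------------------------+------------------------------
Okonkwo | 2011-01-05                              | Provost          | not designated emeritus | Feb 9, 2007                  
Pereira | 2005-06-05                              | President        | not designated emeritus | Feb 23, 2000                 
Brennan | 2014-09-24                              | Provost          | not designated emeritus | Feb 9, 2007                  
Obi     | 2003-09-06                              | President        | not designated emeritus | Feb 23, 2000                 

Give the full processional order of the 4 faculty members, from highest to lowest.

By current position: Obi and Pereira (President); then Okonkwo and Brennan (Provost).
Obi and Pereira are each not designated emeritus, so the next rule applies.
Obi and Pereira both have date the degree was conferred Feb 23, 2000, so the next rule applies.
Among Obi and Pereira, by date of appointment to current position (earlier first): Obi (2003-09-06) before Pereira (2005-06-05).
Okonkwo and Brennan are each not designated emeritus, so the next rule applies.
Okonkwo and Brennan both have date the degree was conferred Feb 9, 2007, so the next rule applies.
Among Okonkwo and Brennan, by date of appointment to current position (earlier first): Okonkwo (2011-01-05) before Brennan (2014-09-24).
Full order: Obi, Pereira, Okonkwo, Brennan.

Obi, Pereira, Okonkwo, Brennan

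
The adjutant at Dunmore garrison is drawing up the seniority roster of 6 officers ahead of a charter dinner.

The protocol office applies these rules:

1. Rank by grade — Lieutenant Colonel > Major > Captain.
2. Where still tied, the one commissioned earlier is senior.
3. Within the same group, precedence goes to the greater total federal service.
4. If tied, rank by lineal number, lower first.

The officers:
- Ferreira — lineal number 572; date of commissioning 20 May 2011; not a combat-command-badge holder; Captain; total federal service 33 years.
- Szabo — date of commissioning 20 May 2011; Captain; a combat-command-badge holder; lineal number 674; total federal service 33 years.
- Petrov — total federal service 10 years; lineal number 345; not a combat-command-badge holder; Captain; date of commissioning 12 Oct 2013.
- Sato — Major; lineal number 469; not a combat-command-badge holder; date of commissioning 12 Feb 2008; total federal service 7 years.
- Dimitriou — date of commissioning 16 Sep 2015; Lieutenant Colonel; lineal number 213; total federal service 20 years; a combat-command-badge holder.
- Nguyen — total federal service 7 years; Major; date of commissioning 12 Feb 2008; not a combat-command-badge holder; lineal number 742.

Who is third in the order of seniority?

Nguyen

By grade: Dimitriou (Lieutenant Colonel); then Sato and Nguyen (Major); then Ferreira, Szabo and Petrov (Captain).
Sato and Nguyen both have date of commissioning 12 Feb 2008, so the next rule applies.
Sato and Nguyen both have total federal service 7 years, so the next rule applies.
Among Sato and Nguyen, by lineal number (lower first): Sato (469) before Nguyen (742).
Among Ferreira, Szabo and Petrov, by date of commissioning (earlier first): Ferreira and Szabo (20 May 2011) before Petrov (12 Oct 2013).
Ferreira and Szabo both have total federal service 33 years, so the next rule applies.
Among Ferreira and Szabo, by lineal number (lower first): Ferreira (572) before Szabo (674).
Order: Dimitriou, Sato, Nguyen, Ferreira, Szabo, Petrov.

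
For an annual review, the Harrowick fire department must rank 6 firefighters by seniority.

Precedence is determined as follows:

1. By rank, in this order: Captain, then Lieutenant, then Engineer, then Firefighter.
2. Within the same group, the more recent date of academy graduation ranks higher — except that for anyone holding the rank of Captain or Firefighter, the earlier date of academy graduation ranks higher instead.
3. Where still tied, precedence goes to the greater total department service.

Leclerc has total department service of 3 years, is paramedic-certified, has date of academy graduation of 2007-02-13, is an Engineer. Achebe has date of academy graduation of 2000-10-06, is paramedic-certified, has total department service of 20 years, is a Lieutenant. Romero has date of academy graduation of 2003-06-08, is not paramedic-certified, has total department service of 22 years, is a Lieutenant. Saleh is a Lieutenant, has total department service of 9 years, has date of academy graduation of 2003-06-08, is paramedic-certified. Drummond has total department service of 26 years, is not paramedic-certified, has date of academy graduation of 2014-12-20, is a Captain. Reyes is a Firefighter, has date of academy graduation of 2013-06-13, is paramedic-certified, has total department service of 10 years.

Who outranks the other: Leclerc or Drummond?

Drummond

By rank: Drummond (Captain); then Romero, Saleh and Achebe (Lieutenant); then Leclerc (Engineer); then Reyes (Firefighter).
Among Romero, Saleh and Achebe, by date of academy graduation (later first): Romero and Saleh (2003-06-08) before Achebe (2000-10-06).
Among Romero and Saleh, by total department service (higher first): Romero (22 years) before Saleh (9 years).
So Drummond takes precedence.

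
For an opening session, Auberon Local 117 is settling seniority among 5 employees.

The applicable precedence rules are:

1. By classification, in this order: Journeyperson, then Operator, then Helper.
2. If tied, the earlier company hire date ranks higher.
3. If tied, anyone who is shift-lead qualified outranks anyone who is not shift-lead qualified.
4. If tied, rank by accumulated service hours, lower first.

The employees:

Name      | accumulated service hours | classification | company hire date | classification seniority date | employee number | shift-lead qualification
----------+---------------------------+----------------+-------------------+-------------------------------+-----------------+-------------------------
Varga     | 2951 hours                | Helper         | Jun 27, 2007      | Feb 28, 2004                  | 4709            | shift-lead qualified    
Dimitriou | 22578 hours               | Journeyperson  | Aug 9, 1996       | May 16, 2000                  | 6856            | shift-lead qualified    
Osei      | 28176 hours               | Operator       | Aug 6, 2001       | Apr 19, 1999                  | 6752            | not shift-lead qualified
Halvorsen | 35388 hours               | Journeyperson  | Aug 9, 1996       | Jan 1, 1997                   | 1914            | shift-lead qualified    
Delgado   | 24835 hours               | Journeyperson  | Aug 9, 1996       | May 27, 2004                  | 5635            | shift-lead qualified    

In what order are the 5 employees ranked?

Dimitriou, Delgado, Halvorsen, Osei, Varga

By classification: Dimitriou, Delgado and Halvorsen (Journeyperson); then Osei (Operator); then Varga (Helper).
Dimitriou, Delgado and Halvorsen all have company hire date Aug 9, 1996, so the next rule applies.
Dimitriou, Delgado and Halvorsen are each shift-lead qualified, so the next rule applies.
Among Dimitriou, Delgado and Halvorsen, by accumulated service hours (lower first): Dimitriou (22578 hours) before Delgado (24835 hours) before Halvorsen (35388 hours).
Full order: Dimitriou, Delgado, Halvorsen, Osei, Varga.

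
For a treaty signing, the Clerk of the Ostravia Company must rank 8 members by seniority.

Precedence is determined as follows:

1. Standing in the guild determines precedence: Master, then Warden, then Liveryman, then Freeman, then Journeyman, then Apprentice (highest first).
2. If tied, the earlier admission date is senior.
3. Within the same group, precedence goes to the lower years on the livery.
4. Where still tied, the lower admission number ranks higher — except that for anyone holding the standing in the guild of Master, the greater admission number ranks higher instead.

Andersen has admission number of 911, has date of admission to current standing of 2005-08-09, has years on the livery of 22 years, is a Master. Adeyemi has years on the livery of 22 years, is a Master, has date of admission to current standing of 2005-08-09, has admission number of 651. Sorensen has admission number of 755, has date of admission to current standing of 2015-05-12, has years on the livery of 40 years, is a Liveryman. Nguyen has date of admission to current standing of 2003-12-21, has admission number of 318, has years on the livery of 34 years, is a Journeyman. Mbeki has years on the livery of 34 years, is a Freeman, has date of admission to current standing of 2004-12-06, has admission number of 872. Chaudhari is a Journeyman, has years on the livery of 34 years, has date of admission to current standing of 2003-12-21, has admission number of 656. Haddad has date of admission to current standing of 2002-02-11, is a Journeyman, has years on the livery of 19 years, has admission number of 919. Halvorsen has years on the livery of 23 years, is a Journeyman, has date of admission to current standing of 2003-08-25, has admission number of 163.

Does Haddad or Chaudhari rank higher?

By standing in the guild: Andersen and Adeyemi (Master); then Sorensen (Liveryman); then Mbeki (Freeman); then Haddad, Halvorsen, Nguyen and Chaudhari (Journeyman).
Andersen and Adeyemi both have date of admission to current standing 2005-08-09, so the next rule applies.
Andersen and Adeyemi both have years on the livery 22 years, so the next rule applies.
Among Andersen and Adeyemi, by admission number (higher first) (reversed rule for this group): Andersen (911) before Adeyemi (651).
Among Haddad, Halvorsen, Nguyen and Chaudhari, by date of admission to current standing (earlier first): Haddad (2002-02-11) before Halvorsen (2003-08-25) before Nguyen and Chaudhari (2003-12-21).
Nguyen and Chaudhari both have years on the livery 34 years, so the next rule applies.
Among Nguyen and Chaudhari, by admission number (lower first): Nguyen (318) before Chaudhari (656).
So Haddad takes precedence.

Haddad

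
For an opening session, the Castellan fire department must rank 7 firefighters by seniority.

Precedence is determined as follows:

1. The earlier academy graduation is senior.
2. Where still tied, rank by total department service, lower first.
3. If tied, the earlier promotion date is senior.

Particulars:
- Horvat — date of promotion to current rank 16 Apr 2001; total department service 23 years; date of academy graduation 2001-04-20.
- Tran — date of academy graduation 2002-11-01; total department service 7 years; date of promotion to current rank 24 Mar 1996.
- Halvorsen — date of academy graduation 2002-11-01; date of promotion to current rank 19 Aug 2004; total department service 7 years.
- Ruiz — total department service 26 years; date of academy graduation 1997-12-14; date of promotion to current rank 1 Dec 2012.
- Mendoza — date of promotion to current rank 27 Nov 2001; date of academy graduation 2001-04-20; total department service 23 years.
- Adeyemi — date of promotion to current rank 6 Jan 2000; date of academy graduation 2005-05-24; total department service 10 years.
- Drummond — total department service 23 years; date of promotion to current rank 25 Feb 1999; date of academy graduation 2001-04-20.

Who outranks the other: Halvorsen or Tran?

Tran

By date of academy graduation (earlier first): Ruiz (1997-12-14); then Drummond, Horvat and Mendoza (each 2001-04-20); then Tran and Halvorsen (both 2002-11-01); then Adeyemi (2005-05-24).
Drummond, Horvat and Mendoza all have total department service 23 years, so the next rule applies.
Among Drummond, Horvat and Mendoza, by date of promotion to current rank (earlier first): Drummond (25 Feb 1999) before Horvat (16 Apr 2001) before Mendoza (27 Nov 2001).
Tran and Halvorsen both have total department service 7 years, so the next rule applies.
Among Tran and Halvorsen, by date of promotion to current rank (earlier first): Tran (24 Mar 1996) before Halvorsen (19 Aug 2004).
So Tran takes precedence.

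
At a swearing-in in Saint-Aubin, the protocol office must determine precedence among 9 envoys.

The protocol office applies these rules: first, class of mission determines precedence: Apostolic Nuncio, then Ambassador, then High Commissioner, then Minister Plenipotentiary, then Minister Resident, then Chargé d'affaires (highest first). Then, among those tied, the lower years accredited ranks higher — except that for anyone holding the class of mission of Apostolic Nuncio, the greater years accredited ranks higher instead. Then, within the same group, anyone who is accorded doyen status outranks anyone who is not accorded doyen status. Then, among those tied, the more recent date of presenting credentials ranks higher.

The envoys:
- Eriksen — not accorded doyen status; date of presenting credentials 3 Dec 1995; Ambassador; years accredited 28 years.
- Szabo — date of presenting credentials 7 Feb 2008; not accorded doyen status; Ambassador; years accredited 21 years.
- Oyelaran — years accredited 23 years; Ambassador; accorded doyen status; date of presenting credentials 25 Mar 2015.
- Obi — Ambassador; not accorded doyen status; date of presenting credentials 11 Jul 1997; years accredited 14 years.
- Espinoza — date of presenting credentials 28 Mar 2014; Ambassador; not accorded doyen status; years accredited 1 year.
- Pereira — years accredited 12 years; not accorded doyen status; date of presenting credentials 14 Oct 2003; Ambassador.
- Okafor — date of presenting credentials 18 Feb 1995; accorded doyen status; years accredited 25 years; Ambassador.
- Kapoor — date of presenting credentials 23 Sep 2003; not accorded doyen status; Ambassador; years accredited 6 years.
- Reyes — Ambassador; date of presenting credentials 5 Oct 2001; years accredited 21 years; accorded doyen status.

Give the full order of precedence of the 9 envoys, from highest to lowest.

By class of mission: Espinoza, Kapoor, Pereira, Obi, Reyes, Szabo, Oyelaran, Okafor and Eriksen (Ambassador).
Among Espinoza, Kapoor, Pereira, Obi, Reyes, Szabo, Oyelaran, Okafor and Eriksen, by years accredited (lower first): Espinoza (1 year) before Kapoor (6 years) before Pereira (12 years) before Obi (14 years) before Reyes and Szabo (21 years) before Oyelaran (23 years) before Okafor (25 years) before Eriksen (28 years).
Among Reyes and Szabo, accorded doyen status before not accorded doyen status: Reyes (accorded doyen status) before Szabo (not accorded doyen status).
Full order: Espinoza, Kapoor, Pereira, Obi, Reyes, Szabo, Oyelaran, Okafor, Eriksen.

Espinoza, Kapoor, Pereira, Obi, Reyes, Szabo, Oyelaran, Okafor, Eriksen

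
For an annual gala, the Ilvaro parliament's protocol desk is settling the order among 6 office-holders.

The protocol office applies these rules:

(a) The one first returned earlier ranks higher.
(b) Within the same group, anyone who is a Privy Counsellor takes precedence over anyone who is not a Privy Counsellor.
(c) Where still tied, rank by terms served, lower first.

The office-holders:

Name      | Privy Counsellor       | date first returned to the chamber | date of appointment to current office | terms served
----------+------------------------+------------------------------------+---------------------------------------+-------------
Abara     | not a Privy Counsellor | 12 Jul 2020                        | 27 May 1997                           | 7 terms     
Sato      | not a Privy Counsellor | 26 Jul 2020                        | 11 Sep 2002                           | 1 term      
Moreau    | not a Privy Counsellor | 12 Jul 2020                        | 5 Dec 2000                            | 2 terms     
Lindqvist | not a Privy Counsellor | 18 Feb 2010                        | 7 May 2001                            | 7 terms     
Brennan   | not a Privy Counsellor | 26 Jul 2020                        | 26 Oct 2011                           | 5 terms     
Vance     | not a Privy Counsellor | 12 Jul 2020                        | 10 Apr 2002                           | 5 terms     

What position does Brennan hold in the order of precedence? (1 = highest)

6

By date first returned to the chamber (earlier first): Lindqvist (18 Feb 2010); then Moreau, Vance and Abara (each 12 Jul 2020); then Sato and Brennan (both 26 Jul 2020).
Moreau, Vance and Abara are each not a Privy Counsellor, so the next rule applies.
Among Moreau, Vance and Abara, by terms served (lower first): Moreau (2 terms) before Vance (5 terms) before Abara (7 terms).
Sato and Brennan are each not a Privy Counsellor, so the next rule applies.
Among Sato and Brennan, by terms served (lower first): Sato (1 term) before Brennan (5 terms).
Order: Lindqvist, Moreau, Vance, Abara, Sato, Brennan. So position 6.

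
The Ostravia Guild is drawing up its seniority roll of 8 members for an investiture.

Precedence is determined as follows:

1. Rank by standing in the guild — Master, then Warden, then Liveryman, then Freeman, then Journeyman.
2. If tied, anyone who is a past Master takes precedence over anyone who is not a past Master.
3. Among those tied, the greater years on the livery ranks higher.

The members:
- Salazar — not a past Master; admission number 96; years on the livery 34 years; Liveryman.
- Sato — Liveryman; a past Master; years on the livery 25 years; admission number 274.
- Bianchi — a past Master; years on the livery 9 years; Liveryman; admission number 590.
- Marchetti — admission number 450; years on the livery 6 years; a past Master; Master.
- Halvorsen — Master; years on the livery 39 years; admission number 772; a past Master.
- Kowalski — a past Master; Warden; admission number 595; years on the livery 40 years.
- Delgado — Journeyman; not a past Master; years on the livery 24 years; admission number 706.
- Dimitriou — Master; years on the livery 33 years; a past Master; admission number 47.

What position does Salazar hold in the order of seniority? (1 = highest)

7

By standing in the guild: Halvorsen, Dimitriou and Marchetti (Master); then Kowalski (Warden); then Sato, Bianchi and Salazar (Liveryman); then Delgado (Journeyman).
Halvorsen, Dimitriou and Marchetti are each a past Master, so the next rule applies.
Among Halvorsen, Dimitriou and Marchetti, by years on the livery (higher first): Halvorsen (39 years) before Dimitriou (33 years) before Marchetti (6 years).
Among Sato, Bianchi and Salazar, a past Master before not a past Master: Sato and Bianchi (a past Master) before Salazar (not a past Master).
Among Sato and Bianchi, by years on the livery (higher first): Sato (25 years) before Bianchi (9 years).
Order: Halvorsen, Dimitriou, Marchetti, Kowalski, Sato, Bianchi, Salazar, Delgado. So position 7.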